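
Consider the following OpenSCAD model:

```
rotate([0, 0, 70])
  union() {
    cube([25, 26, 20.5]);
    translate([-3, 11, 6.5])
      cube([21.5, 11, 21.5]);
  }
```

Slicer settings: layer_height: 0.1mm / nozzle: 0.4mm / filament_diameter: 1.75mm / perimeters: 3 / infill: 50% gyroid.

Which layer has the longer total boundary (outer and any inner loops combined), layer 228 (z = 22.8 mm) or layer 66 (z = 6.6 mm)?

layer 66 (z = 6.6 mm)

Layer 228 (z = 22.8): the cube does not reach this height (z outside [0, 20.5]); the 21.5×11 cube at (-3, 11) contributes its full rectangle (perimeter 65.00 mm); Combining (union): only the 21.5×11 cube at (-3, 11) is present, so the union is just that shape — boundary = 65.00 mm; (whole slice rotated 70° about Z — lengths, areas and connectivity unchanged). So its perimeter = 65.00 mm. Layer 66 (z = 6.6): the 25×26 cube contributes its full rectangle (perimeter 102.00 mm); the cube at (-3, 11) is present — its section is the full 21.5×11 rectangle (perimeter 65.00 mm); Taking the union: the regions partially overlap (shared area 203.50 mm²), so the edge portions inside another operand are dropped and the merged outline is re-measured after clipping — boundary = 108.00 mm; (rotated 70° about Z; rotation is an isometry so areas/perimeters/island counts are preserved). So its perimeter = 108.00 mm. Layer 66 is larger (108.00 vs 65.00 mm).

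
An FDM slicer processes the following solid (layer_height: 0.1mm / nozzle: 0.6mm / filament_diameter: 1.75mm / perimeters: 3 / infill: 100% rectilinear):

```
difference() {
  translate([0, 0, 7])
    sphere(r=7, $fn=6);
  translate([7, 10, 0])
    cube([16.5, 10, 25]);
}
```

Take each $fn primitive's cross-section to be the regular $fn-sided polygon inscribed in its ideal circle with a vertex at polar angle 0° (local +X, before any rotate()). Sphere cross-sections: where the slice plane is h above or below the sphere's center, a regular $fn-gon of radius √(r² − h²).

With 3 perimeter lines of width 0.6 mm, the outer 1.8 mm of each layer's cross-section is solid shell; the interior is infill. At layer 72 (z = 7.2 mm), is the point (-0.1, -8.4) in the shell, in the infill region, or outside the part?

outside

At z = 7.2 mm: the r=7 sphere slices to a regular 6-gon of circumradius 6.997 (√(r²−h²) with h=0.2 from center); the 16.5×10 cube at (7, 10) contributes its full rectangle; Taking the first minus the rest: starting from the r=7 sphere, the 16.5×10 cube at (7, 10) misses the remaining region (no effect) — 1 connected region. Overall, the cross-section is a single solid region. The nearest boundary edge runs (3.50, -6.06)→(-3.50, -6.06); distance from the point to it = 2.34 mm. The point is not inside any of the regions above, so it lies outside the cross-section (2.34 mm from the nearest boundary).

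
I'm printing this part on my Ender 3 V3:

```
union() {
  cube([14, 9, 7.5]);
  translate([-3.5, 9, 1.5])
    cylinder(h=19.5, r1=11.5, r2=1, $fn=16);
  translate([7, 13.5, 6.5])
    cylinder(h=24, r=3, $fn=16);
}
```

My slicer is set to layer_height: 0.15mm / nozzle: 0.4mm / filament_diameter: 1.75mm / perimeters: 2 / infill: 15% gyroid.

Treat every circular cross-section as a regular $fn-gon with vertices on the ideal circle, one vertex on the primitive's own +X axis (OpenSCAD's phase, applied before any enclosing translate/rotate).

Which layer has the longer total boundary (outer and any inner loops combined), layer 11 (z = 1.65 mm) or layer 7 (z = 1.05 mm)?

layer 11 (z = 1.65 mm)

Layer 11 (z = 1.65): the cube (footprint 14×9) is included at this height (perimeter 46.00 mm); the cone at (-3.5, 9) contributes a regular 16-gon of circumradius 11.419 (interpolated between r1=11.5 and r2=1 at t=0.008) (perimeter = 2·16·11.419·sin(180°/16) = 71.29 mm); the cylinder at (7, 13.5) is not intersected at this z (z outside [6.5, 30.5]); Taking the union: the regions partially overlap (shared area 57.83 mm²), so the edge portions inside another operand are dropped and the merged outline is re-measured after clipping — boundary = 86.60 mm. So its perimeter = 86.60 mm. Layer 7 (z = 1.05): the 14×9 cube contributes its full rectangle (perimeter 46.00 mm); the cone at (-3.5, 9) is not intersected at this z (z outside [1.5, 21]); the cylinder at (7, 13.5) is absent (z outside [6.5, 30.5]); Taking the union: only the 14×9 cube is present, so the union is just that shape — boundary = 46.00 mm. So its perimeter = 46.00 mm. Layer 11 is larger (86.60 vs 46.00 mm).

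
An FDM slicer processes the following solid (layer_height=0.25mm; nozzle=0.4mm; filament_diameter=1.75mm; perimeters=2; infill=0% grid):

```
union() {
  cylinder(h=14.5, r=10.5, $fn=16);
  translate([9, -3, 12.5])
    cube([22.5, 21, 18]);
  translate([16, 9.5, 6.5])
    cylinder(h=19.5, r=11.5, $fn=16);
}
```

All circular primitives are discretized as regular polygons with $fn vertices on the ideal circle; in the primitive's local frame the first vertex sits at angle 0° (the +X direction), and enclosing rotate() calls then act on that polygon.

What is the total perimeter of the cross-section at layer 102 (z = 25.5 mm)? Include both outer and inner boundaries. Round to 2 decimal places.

91.63 mm

At z = 25.5 mm: the cylinder is absent (z outside [0, 14.5]); the cube at (9, -3) (footprint 22.5×21) is included at this height (perimeter 87.00 mm); the r=11.5 cylinder at (16, 9.5) contributes a regular 16-gon of circumradius 11.5 (perimeter = 2·16·11.500·sin(180°/16) = 71.79 mm); Taking the union: the regions partially overlap (shared area 321.33 mm²), so the edge portions inside another operand are dropped and the merged outline is re-measured after clipping — boundary = 91.63 mm. Overall, the cross-section is a single solid region. Total boundary length (outer) = 91.63 mm.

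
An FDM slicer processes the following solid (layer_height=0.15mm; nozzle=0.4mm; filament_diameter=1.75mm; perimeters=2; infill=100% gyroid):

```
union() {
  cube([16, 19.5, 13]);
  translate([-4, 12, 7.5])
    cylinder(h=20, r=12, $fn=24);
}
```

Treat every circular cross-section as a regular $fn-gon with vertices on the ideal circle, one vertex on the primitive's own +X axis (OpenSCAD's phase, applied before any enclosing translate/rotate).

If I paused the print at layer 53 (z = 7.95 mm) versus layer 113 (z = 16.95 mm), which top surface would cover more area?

layer 53 (z = 7.95 mm)

Layer 53 (z = 7.95): the 16×19.5 cube contributes its full rectangle (area 312.00 mm²); the cylinder at (-4, 12): section is a regular 24-gon, circumradius r=12 (area = (24/2)·12.000²·sin(360°/24) = 447.24 mm²); Merging all regions: the regions partially overlap — summed areas 759.24 mm² minus the doubly-counted overlap 118.15 mm² gives 641.09 mm² — area = 641.09 mm². So its area = 641.09 mm². Layer 113 (z = 16.95): the cube does not reach this height (z outside [0, 13]); the cylinder at (-4, 12): section is a regular 24-gon, circumradius r=12 (area = (24/2)·12.000²·sin(360°/24) = 447.24 mm²); Merging all regions: only the r=12 cylinder at (-4, 12) is present, so the union is just that shape — area = 447.24 mm². So its area = 447.24 mm². Layer 53 is larger (641.09 vs 447.24 mm²).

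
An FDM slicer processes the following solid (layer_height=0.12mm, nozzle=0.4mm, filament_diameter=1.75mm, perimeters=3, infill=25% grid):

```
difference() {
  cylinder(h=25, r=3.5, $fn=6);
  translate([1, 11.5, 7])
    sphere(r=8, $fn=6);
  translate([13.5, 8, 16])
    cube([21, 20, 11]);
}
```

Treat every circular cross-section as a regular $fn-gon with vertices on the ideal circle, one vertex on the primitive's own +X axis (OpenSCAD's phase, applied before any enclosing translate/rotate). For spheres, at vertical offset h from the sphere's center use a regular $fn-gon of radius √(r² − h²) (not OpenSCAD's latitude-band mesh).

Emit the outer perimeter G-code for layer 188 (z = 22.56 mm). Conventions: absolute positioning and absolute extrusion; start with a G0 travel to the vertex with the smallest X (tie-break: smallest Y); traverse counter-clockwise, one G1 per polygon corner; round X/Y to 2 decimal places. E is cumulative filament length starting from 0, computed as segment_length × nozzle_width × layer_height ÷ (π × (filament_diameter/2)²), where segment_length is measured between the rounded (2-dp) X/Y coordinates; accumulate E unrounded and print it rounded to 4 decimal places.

At z = 22.56 mm: the cylinder: section is a regular 6-gon, circumradius r=3.5; the sphere at (1, 11.5) is absent (|z−center|=15.560 > r=8); the 21×20 cube at (13.5, 8) contributes its full rectangle; Taking the first minus the rest: starting from the r=3.5 cylinder, the 21×20 cube at (13.5, 8) misses the remaining region (no effect) — 1 connected region. The outline is a single polygon with 6 vertices. Extrusion per mm of travel: 0.4 × 0.12 / (π × 0.875²) = 0.019956. Accumulating E over each segment gives final E = 0.4190.

G0 X-3.50 Y0.00 Z22.56
G1 X-1.75 Y-3.03 E0.0698
G1 X1.75 Y-3.03 E0.1397
G1 X3.50 Y0.00 E0.2095
G1 X1.75 Y3.03 E0.2793
G1 X-1.75 Y3.03 E0.3492
G1 X-3.50 Y0.00 E0.4190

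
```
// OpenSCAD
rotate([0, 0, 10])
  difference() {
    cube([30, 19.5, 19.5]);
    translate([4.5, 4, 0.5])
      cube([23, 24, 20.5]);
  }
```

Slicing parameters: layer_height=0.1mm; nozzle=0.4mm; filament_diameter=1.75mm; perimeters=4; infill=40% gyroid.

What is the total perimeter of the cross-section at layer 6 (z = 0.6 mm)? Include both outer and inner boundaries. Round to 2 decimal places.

130.00 mm

At z = 0.6 mm: the 30×19.5 cube contributes its full rectangle (perimeter 99.00 mm); the cube at (4.5, 4) (footprint 23×24) is included at this height (perimeter 94.00 mm); Subtracting the remaining from the first: starting from the 30×19.5 cube, the 23×24 cube at (4.5, 4) partially overlaps it — only the 356.50 mm² overlap (of its 552.00 mm²) is removed, clipping the outline — boundary = 130.00 mm; (rotated 10° about Z; rotation is an isometry so areas/perimeters/island counts are preserved). Overall, the cross-section is a single solid region. Total boundary length (outer) = 130.00 mm.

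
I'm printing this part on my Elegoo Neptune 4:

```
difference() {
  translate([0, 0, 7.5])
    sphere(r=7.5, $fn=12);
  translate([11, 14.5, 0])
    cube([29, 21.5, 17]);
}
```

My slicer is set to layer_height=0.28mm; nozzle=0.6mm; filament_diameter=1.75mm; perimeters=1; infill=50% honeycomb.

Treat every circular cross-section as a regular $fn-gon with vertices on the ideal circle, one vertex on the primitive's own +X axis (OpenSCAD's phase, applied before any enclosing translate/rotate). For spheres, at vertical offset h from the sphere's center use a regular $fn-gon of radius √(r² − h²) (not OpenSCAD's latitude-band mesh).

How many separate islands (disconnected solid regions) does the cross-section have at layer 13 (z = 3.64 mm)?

At z = 3.64 mm: the sphere: section is a regular 12-gon, circumradius = √(r²−h²) = √(7.5²−3.86²) = 6.430; the 29×21.5 cube at (11, 14.5) contributes its full rectangle; After the difference (first − rest): starting from the r=7.5 sphere, the 29×21.5 cube at (11, 14.5) misses the remaining region (no effect) — 1 connected region. Overall, the cross-section is a single solid region. Island count = 1.

1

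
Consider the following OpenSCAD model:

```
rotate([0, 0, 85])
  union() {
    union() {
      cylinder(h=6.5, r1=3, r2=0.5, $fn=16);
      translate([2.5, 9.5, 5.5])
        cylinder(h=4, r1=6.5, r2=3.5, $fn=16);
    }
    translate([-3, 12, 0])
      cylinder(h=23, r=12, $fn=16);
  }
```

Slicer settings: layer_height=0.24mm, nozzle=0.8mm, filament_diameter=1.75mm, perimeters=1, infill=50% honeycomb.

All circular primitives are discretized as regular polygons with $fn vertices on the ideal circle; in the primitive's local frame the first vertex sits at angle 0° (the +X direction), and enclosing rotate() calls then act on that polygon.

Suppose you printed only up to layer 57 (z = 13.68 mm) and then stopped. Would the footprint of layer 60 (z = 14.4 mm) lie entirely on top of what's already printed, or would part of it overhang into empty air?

Compare the two slices. At z = 13.68: the cone is not intersected at this z (z outside [0, 6.5]); the cone at (2.5, 9.5) does not reach this height (z outside [5.5, 9.5]); Taking the union: nothing is present at this height; the r=12 cylinder at (-3, 12) gives a regular 16-gon of circumradius 12 (constant along its height) (area = (16/2)·12.000²·sin(360°/16) = 440.85 mm²); Taking the union: only the r=12 cylinder at (-3, 12) is present, so the union is just that shape — area = 440.85 mm²; (rotated 85° about Z; rotation is an isometry so areas/perimeters/island counts are preserved). At z = 14.4: the cone is absent (z outside [0, 6.5]); the cone at (2.5, 9.5) does not reach this height (z outside [5.5, 9.5]); Merging all regions: nothing is present at this height; the r=12 cylinder at (-3, 12) contributes a regular 16-gon of circumradius 12 (area = (16/2)·12.000²·sin(360°/16) = 440.85 mm²); Merging all regions: only the r=12 cylinder at (-3, 12) is present, so the union is just that shape — area = 440.85 mm²; (rotated 85° about Z; rotation is an isometry so areas/perimeters/island counts are preserved). Checking containment: the cross-section at z = 14.4 is a subset of the cross-section at z = 13.68.

entirely on top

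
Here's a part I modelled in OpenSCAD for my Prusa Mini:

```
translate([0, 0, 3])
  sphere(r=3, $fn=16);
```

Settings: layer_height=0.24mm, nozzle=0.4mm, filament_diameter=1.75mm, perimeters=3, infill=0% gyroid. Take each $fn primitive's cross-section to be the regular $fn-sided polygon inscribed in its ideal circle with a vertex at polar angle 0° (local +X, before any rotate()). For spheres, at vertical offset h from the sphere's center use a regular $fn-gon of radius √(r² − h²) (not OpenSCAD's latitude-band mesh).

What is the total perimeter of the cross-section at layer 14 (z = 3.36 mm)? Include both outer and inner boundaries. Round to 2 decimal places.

At z = 3.36 mm: the sphere: section is a regular 16-gon, circumradius = √(r²−h²) = √(3²−0.36²) = 2.978 (perimeter = 2·16·2.978·sin(180°/16) = 18.59 mm). Overall, the cross-section is a single solid region. Total boundary length (outer) = 18.59 mm.

18.59 mm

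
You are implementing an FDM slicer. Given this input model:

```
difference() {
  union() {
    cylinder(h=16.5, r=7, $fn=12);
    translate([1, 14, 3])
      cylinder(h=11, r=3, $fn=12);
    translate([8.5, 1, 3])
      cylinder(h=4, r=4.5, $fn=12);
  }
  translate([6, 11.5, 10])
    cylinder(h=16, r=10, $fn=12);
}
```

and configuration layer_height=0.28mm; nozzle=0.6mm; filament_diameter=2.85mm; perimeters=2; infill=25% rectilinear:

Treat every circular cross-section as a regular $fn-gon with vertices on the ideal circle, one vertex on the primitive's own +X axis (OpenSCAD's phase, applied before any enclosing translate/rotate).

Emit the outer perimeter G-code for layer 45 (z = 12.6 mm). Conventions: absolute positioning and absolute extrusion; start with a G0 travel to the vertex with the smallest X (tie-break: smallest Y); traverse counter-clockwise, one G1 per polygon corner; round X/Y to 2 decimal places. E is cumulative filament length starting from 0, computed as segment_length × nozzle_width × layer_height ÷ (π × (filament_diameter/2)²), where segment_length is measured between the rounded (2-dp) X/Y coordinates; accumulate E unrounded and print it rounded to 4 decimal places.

G0 X-7.00 Y0.00 Z12.60
G1 X-6.06 Y-3.50 E0.0954
G1 X-3.50 Y-6.06 E0.1908
G1 X0.00 Y-7.00 E0.2862
G1 X3.50 Y-6.06 E0.3817
G1 X6.06 Y-3.50 E0.4770
G1 X7.00 Y0.00 E0.5724
G1 X6.56 Y1.65 E0.6174
G1 X6.00 Y1.50 E0.6327
G1 X1.00 Y2.84 E0.7690
G1 X-2.49 Y6.33 E0.8990
G1 X-3.50 Y6.06 E0.9265
G1 X-6.06 Y3.50 E1.0218
G1 X-7.00 Y0.00 E1.1173

At z = 12.6 mm: the r=7 cylinder contributes a regular 12-gon of circumradius 7; the r=3 cylinder at (1, 14) contributes a regular 12-gon of circumradius 3; the cylinder at (8.5, 1) is not intersected at this z (z outside [3, 7]); Taking the union: the 2 present regions are separate (no shared area or edge), so areas and boundary lengths simply add and each stays a separate island — 2 connected regions; the r=10 cylinder at (6, 11.5) gives a regular 12-gon of circumradius 10 (constant along its height); Taking the first minus the rest: starting from that combined region, the r=10 cylinder at (6, 11.5) partially overlaps it — only the 52.26 mm² overlap (of its 300.00 mm²) is removed, clipping the outline — 1 connected region. The outline is a single polygon with 13 vertices. Extrusion per mm of travel: 0.6 × 0.28 / (π × 1.425²) = 0.026335. Accumulating E over each segment gives final E = 1.1173.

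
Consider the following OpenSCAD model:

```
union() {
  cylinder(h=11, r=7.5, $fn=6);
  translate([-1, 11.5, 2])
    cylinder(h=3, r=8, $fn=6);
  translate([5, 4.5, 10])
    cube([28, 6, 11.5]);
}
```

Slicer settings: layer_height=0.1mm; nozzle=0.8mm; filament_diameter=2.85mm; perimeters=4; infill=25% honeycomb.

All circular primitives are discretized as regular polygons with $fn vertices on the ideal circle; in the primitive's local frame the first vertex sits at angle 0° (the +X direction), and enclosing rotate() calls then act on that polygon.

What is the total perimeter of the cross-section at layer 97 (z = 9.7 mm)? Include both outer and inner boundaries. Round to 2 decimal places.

45.00 mm

At z = 9.7 mm: the cylinder: section is a regular 6-gon, circumradius r=7.5 (perimeter = 2·6·7.500·sin(180°/6) = 45.00 mm); the cylinder at (-1, 11.5) is absent (z outside [2, 5]); the cube at (5, 4.5) does not reach this height (z outside [10, 21.5]); Taking the union: only the r=7.5 cylinder is present, so the union is just that shape — boundary = 45.00 mm. Overall, the cross-section is a single solid region. Total boundary length (outer) = 45.00 mm.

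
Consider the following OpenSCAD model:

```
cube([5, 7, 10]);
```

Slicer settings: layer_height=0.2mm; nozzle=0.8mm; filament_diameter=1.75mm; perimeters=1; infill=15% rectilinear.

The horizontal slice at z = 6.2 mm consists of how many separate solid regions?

1

At z = 6.2 mm: the cube is present — its section is the full 5×7 rectangle. The result has 1 disconnected region.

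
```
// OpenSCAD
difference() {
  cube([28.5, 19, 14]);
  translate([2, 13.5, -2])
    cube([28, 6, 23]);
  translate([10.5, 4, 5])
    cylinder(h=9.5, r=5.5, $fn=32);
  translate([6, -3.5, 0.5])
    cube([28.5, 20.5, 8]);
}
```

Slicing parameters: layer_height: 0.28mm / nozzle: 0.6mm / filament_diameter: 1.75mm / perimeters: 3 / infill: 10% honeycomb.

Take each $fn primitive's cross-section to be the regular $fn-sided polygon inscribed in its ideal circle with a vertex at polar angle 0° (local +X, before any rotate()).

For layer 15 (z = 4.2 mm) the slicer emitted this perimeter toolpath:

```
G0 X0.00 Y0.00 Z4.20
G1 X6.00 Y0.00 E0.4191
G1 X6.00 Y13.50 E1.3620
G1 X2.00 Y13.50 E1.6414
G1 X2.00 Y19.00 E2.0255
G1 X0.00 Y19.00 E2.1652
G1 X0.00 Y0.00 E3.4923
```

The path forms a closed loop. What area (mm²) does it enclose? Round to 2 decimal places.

92.00 mm²

Apply the shoelace formula to the sequence of (X, Y) vertices; enclosed area = 92.00 mm².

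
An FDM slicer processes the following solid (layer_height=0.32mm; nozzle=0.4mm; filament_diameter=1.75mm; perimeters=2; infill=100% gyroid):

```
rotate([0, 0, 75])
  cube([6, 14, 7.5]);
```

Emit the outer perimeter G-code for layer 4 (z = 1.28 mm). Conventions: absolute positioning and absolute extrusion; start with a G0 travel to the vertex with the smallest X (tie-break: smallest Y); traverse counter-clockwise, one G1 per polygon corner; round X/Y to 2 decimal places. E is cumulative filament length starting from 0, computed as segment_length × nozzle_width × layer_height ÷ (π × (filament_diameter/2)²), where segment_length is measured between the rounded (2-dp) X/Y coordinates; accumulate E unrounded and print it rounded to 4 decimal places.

At z = 1.28 mm: the cube (footprint 6×14) is included at this height; (whole slice rotated 75° about Z — lengths, areas and connectivity unchanged). The outline is a single polygon with 4 vertices. Extrusion per mm of travel: 0.4 × 0.32 / (π × 0.875²) = 0.053216. Accumulating E over each segment gives final E = 2.1286.

G0 X-13.52 Y3.62 Z1.28
G1 X0.00 Y0.00 E0.7448
G1 X1.55 Y5.80 E1.0643
G1 X-11.97 Y9.42 E1.8091
G1 X-13.52 Y3.62 E2.1286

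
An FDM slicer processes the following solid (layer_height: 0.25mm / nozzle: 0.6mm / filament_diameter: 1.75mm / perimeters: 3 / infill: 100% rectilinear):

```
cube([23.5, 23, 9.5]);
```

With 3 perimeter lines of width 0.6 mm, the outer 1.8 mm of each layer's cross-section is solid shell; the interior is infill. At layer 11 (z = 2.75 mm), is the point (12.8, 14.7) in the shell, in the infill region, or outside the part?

At z = 2.75 mm: the cube is present — its section is the full 23.5×23 rectangle. Overall, the cross-section is a single solid region. The nearest boundary edge runs (23.50, 23.00)→(0.00, 23.00); distance from the point to it = 8.30 mm. The point is inside the cross-section and 8.30 mm from the nearest boundary — more than the 1.8 mm shell width (3 × 0.6), so it's in the infill interior.

infill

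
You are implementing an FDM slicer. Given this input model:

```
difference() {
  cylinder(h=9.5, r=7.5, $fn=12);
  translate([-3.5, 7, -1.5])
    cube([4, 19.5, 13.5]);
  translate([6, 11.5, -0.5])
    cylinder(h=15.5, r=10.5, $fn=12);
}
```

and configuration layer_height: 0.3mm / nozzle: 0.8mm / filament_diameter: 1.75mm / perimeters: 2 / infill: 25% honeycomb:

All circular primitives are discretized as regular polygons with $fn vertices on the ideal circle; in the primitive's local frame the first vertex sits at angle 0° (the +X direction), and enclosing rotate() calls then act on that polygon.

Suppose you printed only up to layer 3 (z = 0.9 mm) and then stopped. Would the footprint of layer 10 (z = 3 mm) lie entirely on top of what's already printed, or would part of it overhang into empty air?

Compare the two slices. At z = 0.9: the r=7.5 cylinder contributes a regular 12-gon of circumradius 7.5 (area = (12/2)·7.500²·sin(360°/12) = 168.75 mm²); the cube at (-3.5, 7) is present — its section is the full 4×19.5 rectangle (area 78.00 mm²); the r=10.5 cylinder at (6, 11.5) gives a regular 12-gon of circumradius 10.5 (constant along its height) (area = (12/2)·10.500²·sin(360°/12) = 330.75 mm²); Subtracting the remaining from the first: starting from the r=7.5 cylinder (168.75 mm²), the 4×19.5 cube at (-3.5, 7) partially overlaps it — only the 0.68 mm² overlap (of its 78.00 mm²) is removed, clipping the outline; the r=10.5 cylinder at (6, 11.5) partially overlaps it — only the 36.31 mm² overlap (of its 330.75 mm²) is removed, clipping the outline — area = 131.76 mm². At z = 3: the r=7.5 cylinder gives a regular 12-gon of circumradius 7.5 (constant along its height) (area = (12/2)·7.500²·sin(360°/12) = 168.75 mm²); the cube at (-3.5, 7) (footprint 4×19.5) is included at this height (area 78.00 mm²); the r=10.5 cylinder at (6, 11.5) contributes a regular 12-gon of circumradius 10.5 (area = (12/2)·10.500²·sin(360°/12) = 330.75 mm²); After the difference (first − rest): starting from the r=7.5 cylinder (168.75 mm²), the 4×19.5 cube at (-3.5, 7) partially overlaps it — only the 0.68 mm² overlap (of its 78.00 mm²) is removed, clipping the outline; the r=10.5 cylinder at (6, 11.5) partially overlaps it — only the 36.31 mm² overlap (of its 330.75 mm²) is removed, clipping the outline — area = 131.76 mm². Checking containment: the cross-section at z = 3 is a subset of the cross-section at z = 0.9.

entirely on top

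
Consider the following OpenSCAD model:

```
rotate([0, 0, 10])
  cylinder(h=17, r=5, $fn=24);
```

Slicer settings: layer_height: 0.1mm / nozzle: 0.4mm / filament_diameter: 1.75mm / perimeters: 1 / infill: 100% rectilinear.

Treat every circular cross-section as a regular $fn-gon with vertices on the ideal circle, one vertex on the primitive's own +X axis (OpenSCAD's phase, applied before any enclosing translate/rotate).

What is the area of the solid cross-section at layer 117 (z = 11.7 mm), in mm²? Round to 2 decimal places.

At z = 11.7 mm: the cylinder: section is a regular 24-gon, circumradius r=5 (area = (24/2)·5.000²·sin(360°/24) = 77.65 mm²); (rotated 10° about Z; rotation is an isometry so areas/perimeters/island counts are preserved). Overall, the cross-section is a single solid region. Net area = 77.65 mm².

77.65 mm²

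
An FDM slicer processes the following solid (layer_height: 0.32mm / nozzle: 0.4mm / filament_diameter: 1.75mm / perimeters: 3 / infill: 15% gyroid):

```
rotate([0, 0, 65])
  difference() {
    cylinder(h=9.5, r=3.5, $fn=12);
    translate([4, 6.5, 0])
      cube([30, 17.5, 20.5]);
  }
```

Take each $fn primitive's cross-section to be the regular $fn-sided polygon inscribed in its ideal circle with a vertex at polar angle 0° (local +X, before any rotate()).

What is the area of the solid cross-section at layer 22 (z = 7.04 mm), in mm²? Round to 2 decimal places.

36.75 mm²

At z = 7.04 mm: the cylinder: section is a regular 12-gon, circumradius r=3.5 (area = (12/2)·3.500²·sin(360°/12) = 36.75 mm²); the 30×17.5 cube at (4, 6.5) contributes its full rectangle (area 525.00 mm²); Taking the first minus the rest: starting from the r=3.5 cylinder (36.75 mm²), the 30×17.5 cube at (4, 6.5) misses the remaining region (no effect) — area = 36.75 mm²; (rotated 65° about Z; rotation is an isometry so areas/perimeters/island counts are preserved). Overall, the cross-section is a single solid region. Net area = 36.75 mm².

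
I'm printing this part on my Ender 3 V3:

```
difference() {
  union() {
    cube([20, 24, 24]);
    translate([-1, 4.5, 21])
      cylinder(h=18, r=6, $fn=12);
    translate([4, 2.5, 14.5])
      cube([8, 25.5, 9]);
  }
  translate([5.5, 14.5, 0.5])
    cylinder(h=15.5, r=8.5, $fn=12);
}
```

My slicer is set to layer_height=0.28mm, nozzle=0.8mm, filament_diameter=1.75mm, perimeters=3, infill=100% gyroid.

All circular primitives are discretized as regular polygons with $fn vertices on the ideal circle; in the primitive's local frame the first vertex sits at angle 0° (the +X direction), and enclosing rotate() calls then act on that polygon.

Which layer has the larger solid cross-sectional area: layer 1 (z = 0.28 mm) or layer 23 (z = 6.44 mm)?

Layer 1 (z = 0.28): the cube (footprint 20×24) is included at this height (area 480.00 mm²); the cylinder at (-1, 4.5) is absent (z outside [21, 39]); the cube at (4, 2.5) is absent (z outside [14.5, 23.5]); Taking the union: only the 20×24 cube is present, so the union is just that shape — area = 480.00 mm²; the cylinder at (5.5, 14.5) does not reach this height (z outside [0.5, 16]); After the difference (first − rest): none of the subtracted shapes is present at this height, so that combined region is unchanged — area = 480.00 mm². So its area = 480.00 mm². Layer 23 (z = 6.44): the 20×24 cube contributes its full rectangle (area 480.00 mm²); the cylinder at (-1, 4.5) does not reach this height (z outside [21, 39]); the cube at (4, 2.5) is not intersected at this z (z outside [14.5, 23.5]); Merging all regions: only the 20×24 cube is present, so the union is just that shape — area = 480.00 mm²; the r=8.5 cylinder at (5.5, 14.5) gives a regular 12-gon of circumradius 8.5 (constant along its height) (area = (12/2)·8.500²·sin(360°/12) = 216.75 mm²); Taking the first minus the rest: starting from that combined region (480.00 mm²), the r=8.5 cylinder at (5.5, 14.5) partially overlaps it — only the 192.63 mm² overlap (of its 216.75 mm²) is removed, clipping the outline — area = 287.37 mm². So its area = 287.37 mm². Layer 1 is larger (480.00 vs 287.37 mm²).

layer 1 (z = 0.28 mm)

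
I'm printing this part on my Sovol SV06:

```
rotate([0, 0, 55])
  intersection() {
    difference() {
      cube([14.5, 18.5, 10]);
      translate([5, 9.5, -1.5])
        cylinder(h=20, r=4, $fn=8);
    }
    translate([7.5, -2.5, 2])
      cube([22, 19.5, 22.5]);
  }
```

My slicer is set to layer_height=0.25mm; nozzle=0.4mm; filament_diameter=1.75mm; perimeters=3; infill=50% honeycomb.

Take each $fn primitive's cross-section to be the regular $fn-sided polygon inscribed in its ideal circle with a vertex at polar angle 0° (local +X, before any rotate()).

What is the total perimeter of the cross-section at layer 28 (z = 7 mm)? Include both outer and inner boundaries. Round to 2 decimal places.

48.90 mm

At z = 7 mm: the cube is present — its section is the full 14.5×18.5 rectangle (perimeter 66.00 mm); the cylinder at (5, 9.5): section is a regular 8-gon, circumradius r=4 (perimeter = 2·8·4.000·sin(180°/8) = 24.49 mm); Taking the first minus the rest: starting from the 14.5×18.5 cube, the r=4 cylinder at (5, 9.5) lies wholly inside it (removes its full 45.25 mm² and its 24.49 mm outline becomes a hole wall) — boundary (outer + 1 inner loop) = 90.49 mm; the cube at (7.5, -2.5) (footprint 22×19.5) is included at this height (perimeter 83.00 mm); Taking the intersection: the 22×19.5 cube at (7.5, -2.5) partially overlaps that combined region; clipping to the common part keeps 113.78 mm² — boundary = 48.90 mm; (whole slice rotated 55° about Z — lengths, areas and connectivity unchanged). Overall, the cross-section is a single solid region. Total boundary length (outer) = 48.90 mm.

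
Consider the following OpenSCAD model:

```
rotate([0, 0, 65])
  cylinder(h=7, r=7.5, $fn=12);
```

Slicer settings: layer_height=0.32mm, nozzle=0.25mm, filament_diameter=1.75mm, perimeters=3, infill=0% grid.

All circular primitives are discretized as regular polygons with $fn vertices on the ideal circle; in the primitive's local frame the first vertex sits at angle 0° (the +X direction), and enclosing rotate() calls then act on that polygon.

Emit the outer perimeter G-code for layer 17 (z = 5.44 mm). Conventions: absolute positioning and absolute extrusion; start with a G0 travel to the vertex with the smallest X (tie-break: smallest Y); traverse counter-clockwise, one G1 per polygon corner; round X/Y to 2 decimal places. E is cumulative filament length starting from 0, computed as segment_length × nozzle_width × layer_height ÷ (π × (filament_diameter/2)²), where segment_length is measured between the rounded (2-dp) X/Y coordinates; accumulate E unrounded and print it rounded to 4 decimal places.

At z = 5.44 mm: the r=7.5 cylinder gives a regular 12-gon of circumradius 7.5 (constant along its height); (whole slice rotated 65° about Z — lengths, areas and connectivity unchanged). The outline is a single polygon with 12 vertices. Extrusion per mm of travel: 0.25 × 0.32 / (π × 0.875²) = 0.033260. Accumulating E over each segment gives final E = 1.5493.

G0 X-7.47 Y-0.65 Z5.44
G1 X-6.14 Y-4.30 E0.1292
G1 X-3.17 Y-6.80 E0.2583
G1 X0.65 Y-7.47 E0.3873
G1 X4.30 Y-6.14 E0.5165
G1 X6.80 Y-3.17 E0.6456
G1 X7.47 Y0.65 E0.7746
G1 X6.14 Y4.30 E0.9038
G1 X3.17 Y6.80 E1.0330
G1 X-0.65 Y7.47 E1.1620
G1 X-4.30 Y6.14 E1.2912
G1 X-6.80 Y3.17 E1.4203
G1 X-7.47 Y-0.65 E1.5493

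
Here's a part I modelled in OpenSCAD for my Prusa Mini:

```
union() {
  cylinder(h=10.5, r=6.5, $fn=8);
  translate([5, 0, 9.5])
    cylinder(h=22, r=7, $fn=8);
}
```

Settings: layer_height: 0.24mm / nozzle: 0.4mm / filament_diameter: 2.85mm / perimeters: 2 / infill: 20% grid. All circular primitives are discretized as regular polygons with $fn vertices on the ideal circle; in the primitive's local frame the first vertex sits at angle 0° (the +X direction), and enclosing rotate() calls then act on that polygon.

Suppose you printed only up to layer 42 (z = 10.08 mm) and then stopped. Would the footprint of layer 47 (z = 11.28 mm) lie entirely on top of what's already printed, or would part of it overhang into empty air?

entirely on top

Compare the two slices. At z = 10.08: the r=6.5 cylinder gives a regular 8-gon of circumradius 6.5 (constant along its height) (area = (8/2)·6.500²·sin(360°/8) = 119.50 mm²); the r=7 cylinder at (5, 0) gives a regular 8-gon of circumradius 7 (constant along its height) (area = (8/2)·7.000²·sin(360°/8) = 138.59 mm²); Merging all regions: the regions partially overlap — summed areas 258.09 mm² minus the doubly-counted overlap 66.42 mm² gives 191.67 mm² — area = 191.67 mm². At z = 11.28: the cylinder is not intersected at this z (z outside [0, 10.5]); the r=7 cylinder at (5, 0) gives a regular 8-gon of circumradius 7 (constant along its height) (area = (8/2)·7.000²·sin(360°/8) = 138.59 mm²); Taking the union: only the r=7 cylinder at (5, 0) is present, so the union is just that shape — area = 138.59 mm². Checking containment: the cross-section at z = 11.28 is a subset of the cross-section at z = 10.08.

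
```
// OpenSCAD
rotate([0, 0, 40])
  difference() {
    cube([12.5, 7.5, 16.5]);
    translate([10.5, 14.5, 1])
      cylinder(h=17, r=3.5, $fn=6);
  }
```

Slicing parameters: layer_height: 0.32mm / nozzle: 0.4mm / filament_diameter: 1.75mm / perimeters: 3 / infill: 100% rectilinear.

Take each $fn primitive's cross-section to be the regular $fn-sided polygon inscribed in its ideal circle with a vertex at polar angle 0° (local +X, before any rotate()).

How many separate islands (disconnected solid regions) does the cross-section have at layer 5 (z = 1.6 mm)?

At z = 1.6 mm: the 12.5×7.5 cube contributes its full rectangle; the r=3.5 cylinder at (10.5, 14.5) gives a regular 6-gon of circumradius 3.5 (constant along its height); Subtracting the remaining from the first: starting from the 12.5×7.5 cube, the r=3.5 cylinder at (10.5, 14.5) misses the remaining region (no effect) — 1 connected region; (rotated 40° about Z; rotation is an isometry so areas/perimeters/island counts are preserved). Overall, the cross-section is a single solid region. Island count = 1.

1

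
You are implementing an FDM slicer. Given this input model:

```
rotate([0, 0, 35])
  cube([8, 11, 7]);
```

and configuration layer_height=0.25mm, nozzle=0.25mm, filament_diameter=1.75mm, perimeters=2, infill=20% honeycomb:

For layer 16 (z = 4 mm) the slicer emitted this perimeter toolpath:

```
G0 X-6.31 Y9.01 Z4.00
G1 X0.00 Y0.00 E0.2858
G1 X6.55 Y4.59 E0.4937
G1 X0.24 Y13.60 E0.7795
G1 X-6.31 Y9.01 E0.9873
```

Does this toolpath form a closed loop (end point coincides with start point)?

Start point (G0): (-6.31, 9.01). End point (last G1): the path returns to the start — closed.

yes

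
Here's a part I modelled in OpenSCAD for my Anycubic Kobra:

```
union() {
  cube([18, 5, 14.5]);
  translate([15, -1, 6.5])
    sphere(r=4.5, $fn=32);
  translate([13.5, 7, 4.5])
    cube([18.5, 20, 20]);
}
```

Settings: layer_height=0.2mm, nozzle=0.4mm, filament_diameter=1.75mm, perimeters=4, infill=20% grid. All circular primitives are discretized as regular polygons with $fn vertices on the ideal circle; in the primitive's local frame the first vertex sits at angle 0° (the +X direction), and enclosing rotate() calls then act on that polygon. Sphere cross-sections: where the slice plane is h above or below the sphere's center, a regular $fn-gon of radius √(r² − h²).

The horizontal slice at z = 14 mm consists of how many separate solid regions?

At z = 14 mm: the cube is present — its section is the full 18×5 rectangle; the sphere at (15, -1) is not intersected at this z (|z−center|=7.500 > r=4.5); the cube at (13.5, 7) is present — its section is the full 18.5×20 rectangle; Merging all regions: the 2 present regions are separate (no shared area or edge), so areas and boundary lengths simply add and each stays a separate island — 2 connected regions. The result has 2 disconnected regions.

2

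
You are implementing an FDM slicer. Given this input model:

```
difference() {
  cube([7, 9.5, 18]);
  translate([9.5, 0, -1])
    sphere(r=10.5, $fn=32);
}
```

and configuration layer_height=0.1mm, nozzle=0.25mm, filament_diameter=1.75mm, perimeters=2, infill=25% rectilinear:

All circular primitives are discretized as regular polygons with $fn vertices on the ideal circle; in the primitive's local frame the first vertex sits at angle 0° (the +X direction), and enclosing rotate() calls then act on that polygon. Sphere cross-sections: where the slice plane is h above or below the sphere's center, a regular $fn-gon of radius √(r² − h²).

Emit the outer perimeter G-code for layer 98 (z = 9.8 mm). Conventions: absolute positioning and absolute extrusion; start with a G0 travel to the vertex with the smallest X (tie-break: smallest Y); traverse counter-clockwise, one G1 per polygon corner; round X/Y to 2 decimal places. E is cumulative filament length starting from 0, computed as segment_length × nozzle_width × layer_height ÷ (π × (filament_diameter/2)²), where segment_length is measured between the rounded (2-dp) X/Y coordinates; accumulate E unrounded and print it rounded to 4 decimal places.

G0 X0.00 Y0.00 Z9.80
G1 X7.00 Y0.00 E0.0728
G1 X7.00 Y9.50 E0.1715
G1 X0.00 Y9.50 E0.2443
G1 X0.00 Y0.00 E0.3430

At z = 9.8 mm: the cube is present — its section is the full 7×9.5 rectangle; the sphere at (9.5, 0) is absent (|z−center|=10.800 > r=10.5); After the difference (first − rest): none of the subtracted shapes is present at this height, so the 7×9.5 cube is unchanged — 1 connected region. The outline is a single polygon with 4 vertices. Extrusion per mm of travel: 0.25 × 0.1 / (π × 0.875²) = 0.010394. Accumulating E over each segment gives final E = 0.3430.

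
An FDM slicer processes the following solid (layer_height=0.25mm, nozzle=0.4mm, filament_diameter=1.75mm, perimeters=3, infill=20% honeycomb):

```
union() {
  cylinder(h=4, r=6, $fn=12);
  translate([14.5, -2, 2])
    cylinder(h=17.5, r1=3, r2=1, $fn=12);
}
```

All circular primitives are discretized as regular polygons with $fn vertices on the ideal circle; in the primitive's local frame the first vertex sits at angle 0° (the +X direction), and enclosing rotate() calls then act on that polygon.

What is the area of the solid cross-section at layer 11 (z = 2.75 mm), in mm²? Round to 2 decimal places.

At z = 2.75 mm: the r=6 cylinder gives a regular 12-gon of circumradius 6 (constant along its height) (area = (12/2)·6.000²·sin(360°/12) = 108.00 mm²); the cone at (14.5, -2): at t=0.043 of its height the radius interpolates to r₁+(r₂−r₁)t = 2.914, giving a regular 12-gon of that circumradius (area = (12/2)·2.914²·sin(360°/12) = 25.48 mm²); Combining (union): the 2 present regions are separate (no shared area or edge), so areas and boundary lengths simply add and each stays a separate island — area = 133.48 mm². Overall, the cross-section has 2 separate islands. Net area = 133.48 mm².

133.48 mm²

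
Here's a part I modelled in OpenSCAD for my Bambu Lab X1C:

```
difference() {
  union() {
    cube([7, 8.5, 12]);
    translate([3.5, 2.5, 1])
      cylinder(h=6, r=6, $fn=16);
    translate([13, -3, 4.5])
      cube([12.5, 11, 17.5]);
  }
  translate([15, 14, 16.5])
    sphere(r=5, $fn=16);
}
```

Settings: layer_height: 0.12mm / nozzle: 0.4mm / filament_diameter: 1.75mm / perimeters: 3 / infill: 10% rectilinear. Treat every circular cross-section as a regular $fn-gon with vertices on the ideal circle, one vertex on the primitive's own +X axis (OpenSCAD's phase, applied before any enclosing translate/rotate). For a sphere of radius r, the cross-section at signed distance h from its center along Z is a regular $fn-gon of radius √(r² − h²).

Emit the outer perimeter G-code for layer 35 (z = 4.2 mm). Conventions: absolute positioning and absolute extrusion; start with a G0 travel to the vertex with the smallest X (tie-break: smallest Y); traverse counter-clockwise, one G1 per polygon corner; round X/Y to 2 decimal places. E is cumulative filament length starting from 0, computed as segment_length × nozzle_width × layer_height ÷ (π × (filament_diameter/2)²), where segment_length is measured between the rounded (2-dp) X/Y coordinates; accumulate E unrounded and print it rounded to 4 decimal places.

G0 X-2.50 Y2.50 Z4.20
G1 X-2.04 Y0.20 E0.0468
G1 X-0.74 Y-1.74 E0.0934
G1 X1.20 Y-3.04 E0.1400
G1 X3.50 Y-3.50 E0.1868
G1 X5.80 Y-3.04 E0.2336
G1 X7.74 Y-1.74 E0.2802
G1 X9.04 Y0.20 E0.3268
G1 X9.50 Y2.50 E0.3736
G1 X9.04 Y4.80 E0.4205
G1 X7.74 Y6.74 E0.4671
G1 X7.00 Y7.24 E0.4849
G1 X7.00 Y8.50 E0.5100
G1 X0.00 Y8.50 E0.6497
G1 X0.00 Y7.24 E0.6749
G1 X-0.74 Y6.74 E0.6927
G1 X-2.04 Y4.80 E0.7393
G1 X-2.50 Y2.50 E0.7861

At z = 4.2 mm: the cube is present — its section is the full 7×8.5 rectangle; the r=6 cylinder at (3.5, 2.5) contributes a regular 16-gon of circumradius 6; the cube at (13, -3) is not intersected at this z (z outside [4.5, 22]); Combining (union): the regions partially overlap (shared area 56.38 mm²), so overlapping operands fuse into one piece — 1 connected region; the sphere at (15, 14) is not intersected at this z (|z−center|=12.300 > r=5); After the difference (first − rest): none of the subtracted shapes is present at this height, so that combined region is unchanged — 1 connected region. The outline is a single polygon with 17 vertices. Extrusion per mm of travel: 0.4 × 0.12 / (π × 0.875²) = 0.019956. Accumulating E over each segment gives final E = 0.7861.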